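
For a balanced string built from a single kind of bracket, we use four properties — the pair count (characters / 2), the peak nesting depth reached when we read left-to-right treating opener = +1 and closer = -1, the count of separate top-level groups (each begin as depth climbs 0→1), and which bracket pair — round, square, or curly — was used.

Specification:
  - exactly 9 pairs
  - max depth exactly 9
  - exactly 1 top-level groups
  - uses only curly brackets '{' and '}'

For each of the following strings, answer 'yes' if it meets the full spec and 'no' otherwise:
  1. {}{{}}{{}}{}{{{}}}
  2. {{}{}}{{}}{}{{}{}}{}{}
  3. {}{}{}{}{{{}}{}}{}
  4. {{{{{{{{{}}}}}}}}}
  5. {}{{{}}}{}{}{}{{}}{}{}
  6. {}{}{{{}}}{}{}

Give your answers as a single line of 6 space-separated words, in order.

String 1 '{}{{}}{{}}{}{{{}}}': depth seq [1 0 1 2 1 0 1 2 1 0 1 0 1 2 3 2 1 0]
  -> pairs=9 depth=3 groups=5 -> no
String 2 '{{}{}}{{}}{}{{}{}}{}{}': depth seq [1 2 1 2 1 0 1 2 1 0 1 0 1 2 1 2 1 0 1 0 1 0]
  -> pairs=11 depth=2 groups=6 -> no
String 3 '{}{}{}{}{{{}}{}}{}': depth seq [1 0 1 0 1 0 1 0 1 2 3 2 1 2 1 0 1 0]
  -> pairs=9 depth=3 groups=6 -> no
String 4 '{{{{{{{{{}}}}}}}}}': depth seq [1 2 3 4 5 6 7 8 9 8 7 6 5 4 3 2 1 0]
  -> pairs=9 depth=9 groups=1 -> yes
String 5 '{}{{{}}}{}{}{}{{}}{}{}': depth seq [1 0 1 2 3 2 1 0 1 0 1 0 1 0 1 2 1 0 1 0 1 0]
  -> pairs=11 depth=3 groups=8 -> no
String 6 '{}{}{{{}}}{}{}': depth seq [1 0 1 0 1 2 3 2 1 0 1 0 1 0]
  -> pairs=7 depth=3 groups=5 -> no

Answer: no no no yes no no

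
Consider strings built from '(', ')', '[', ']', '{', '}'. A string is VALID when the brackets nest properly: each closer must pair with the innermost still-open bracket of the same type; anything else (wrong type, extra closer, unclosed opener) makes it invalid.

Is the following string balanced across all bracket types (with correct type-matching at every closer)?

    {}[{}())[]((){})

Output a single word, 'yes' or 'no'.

pos 0: push '{'; stack = {
pos 1: '}' matches '{'; pop; stack = (empty)
pos 2: push '['; stack = [
pos 3: push '{'; stack = [{
pos 4: '}' matches '{'; pop; stack = [
pos 5: push '('; stack = [(
pos 6: ')' matches '('; pop; stack = [
pos 7: saw closer ')' but top of stack is '[' (expected ']') → INVALID
Verdict: type mismatch at position 7: ')' closes '[' → no

Answer: no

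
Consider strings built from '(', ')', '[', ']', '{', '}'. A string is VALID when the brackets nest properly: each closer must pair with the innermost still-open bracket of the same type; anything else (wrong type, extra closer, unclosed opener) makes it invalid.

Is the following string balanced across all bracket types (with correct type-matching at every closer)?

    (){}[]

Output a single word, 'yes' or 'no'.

pos 0: push '('; stack = (
pos 1: ')' matches '('; pop; stack = (empty)
pos 2: push '{'; stack = {
pos 3: '}' matches '{'; pop; stack = (empty)
pos 4: push '['; stack = [
pos 5: ']' matches '['; pop; stack = (empty)
end: stack empty → VALID
Verdict: properly nested → yes

Answer: yes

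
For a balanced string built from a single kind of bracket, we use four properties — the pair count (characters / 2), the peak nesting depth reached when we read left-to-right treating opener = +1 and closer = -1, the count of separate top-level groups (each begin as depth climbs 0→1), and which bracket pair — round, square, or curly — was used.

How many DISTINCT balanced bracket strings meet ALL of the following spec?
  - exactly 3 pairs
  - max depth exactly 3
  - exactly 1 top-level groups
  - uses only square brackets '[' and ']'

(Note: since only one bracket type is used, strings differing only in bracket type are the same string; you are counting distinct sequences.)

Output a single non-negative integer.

Answer: 1

Derivation:
Spec: pairs=3 depth=3 groups=1
Count(depth <= 3) = 2
Count(depth <= 2) = 1
Count(depth == 3) = 2 - 1 = 1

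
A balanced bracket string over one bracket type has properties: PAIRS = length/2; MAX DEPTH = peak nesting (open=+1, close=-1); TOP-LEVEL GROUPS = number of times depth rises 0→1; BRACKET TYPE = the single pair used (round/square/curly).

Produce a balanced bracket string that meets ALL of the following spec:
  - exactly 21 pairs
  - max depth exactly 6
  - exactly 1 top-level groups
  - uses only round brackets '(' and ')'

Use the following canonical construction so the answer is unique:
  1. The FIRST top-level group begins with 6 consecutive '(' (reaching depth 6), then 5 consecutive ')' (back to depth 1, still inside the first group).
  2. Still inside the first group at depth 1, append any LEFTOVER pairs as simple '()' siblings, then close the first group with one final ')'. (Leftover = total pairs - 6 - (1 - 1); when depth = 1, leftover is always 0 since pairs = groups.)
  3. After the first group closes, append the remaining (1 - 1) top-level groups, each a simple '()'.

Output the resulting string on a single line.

Spec: pairs=21 depth=6 groups=1
Leftover pairs = 21 - 6 - (1-1) = 15
First group: deep chain of depth 6 + 15 sibling pairs
Remaining 0 groups: simple '()' each

Answer: (((((()))))()()()()()()()()()()()()()()())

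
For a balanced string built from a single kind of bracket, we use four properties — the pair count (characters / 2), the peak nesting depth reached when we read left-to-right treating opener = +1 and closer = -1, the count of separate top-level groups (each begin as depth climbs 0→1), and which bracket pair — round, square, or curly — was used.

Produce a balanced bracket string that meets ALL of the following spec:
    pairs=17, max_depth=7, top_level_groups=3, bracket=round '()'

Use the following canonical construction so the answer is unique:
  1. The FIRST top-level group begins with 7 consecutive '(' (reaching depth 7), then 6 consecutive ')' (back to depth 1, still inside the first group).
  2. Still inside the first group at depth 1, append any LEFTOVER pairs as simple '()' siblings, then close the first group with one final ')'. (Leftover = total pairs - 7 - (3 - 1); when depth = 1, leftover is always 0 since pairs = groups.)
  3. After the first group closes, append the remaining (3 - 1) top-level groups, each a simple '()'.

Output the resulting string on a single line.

Answer: ((((((())))))()()()()()()()())()()

Derivation:
Spec: pairs=17 depth=7 groups=3
Leftover pairs = 17 - 7 - (3-1) = 8
First group: deep chain of depth 7 + 8 sibling pairs
Remaining 2 groups: simple '()' each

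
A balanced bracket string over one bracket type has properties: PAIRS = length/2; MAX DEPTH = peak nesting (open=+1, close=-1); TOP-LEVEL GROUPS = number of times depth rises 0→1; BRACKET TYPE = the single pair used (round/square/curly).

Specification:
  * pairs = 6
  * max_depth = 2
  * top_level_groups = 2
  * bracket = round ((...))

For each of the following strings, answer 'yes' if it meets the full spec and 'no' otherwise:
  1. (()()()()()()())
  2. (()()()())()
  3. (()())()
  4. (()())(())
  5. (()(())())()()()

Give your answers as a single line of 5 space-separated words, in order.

String 1 '(()()()()()()())': depth seq [1 2 1 2 1 2 1 2 1 2 1 2 1 2 1 0]
  -> pairs=8 depth=2 groups=1 -> no
String 2 '(()()()())()': depth seq [1 2 1 2 1 2 1 2 1 0 1 0]
  -> pairs=6 depth=2 groups=2 -> yes
String 3 '(()())()': depth seq [1 2 1 2 1 0 1 0]
  -> pairs=4 depth=2 groups=2 -> no
String 4 '(()())(())': depth seq [1 2 1 2 1 0 1 2 1 0]
  -> pairs=5 depth=2 groups=2 -> no
String 5 '(()(())())()()()': depth seq [1 2 1 2 3 2 1 2 1 0 1 0 1 0 1 0]
  -> pairs=8 depth=3 groups=4 -> no

Answer: no yes no no no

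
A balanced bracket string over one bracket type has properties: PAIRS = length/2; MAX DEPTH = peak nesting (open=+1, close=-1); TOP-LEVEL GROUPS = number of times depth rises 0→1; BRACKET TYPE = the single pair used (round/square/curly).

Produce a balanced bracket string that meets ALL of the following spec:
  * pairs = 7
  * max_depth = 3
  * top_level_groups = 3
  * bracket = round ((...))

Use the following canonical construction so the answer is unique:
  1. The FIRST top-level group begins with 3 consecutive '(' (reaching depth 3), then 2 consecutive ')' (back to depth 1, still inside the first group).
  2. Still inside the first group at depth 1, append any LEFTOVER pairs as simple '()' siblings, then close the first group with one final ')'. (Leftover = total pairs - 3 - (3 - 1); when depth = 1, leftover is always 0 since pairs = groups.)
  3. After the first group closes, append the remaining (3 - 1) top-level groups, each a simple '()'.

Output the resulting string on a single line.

Spec: pairs=7 depth=3 groups=3
Leftover pairs = 7 - 3 - (3-1) = 2
First group: deep chain of depth 3 + 2 sibling pairs
Remaining 2 groups: simple '()' each

Answer: ((())()())()()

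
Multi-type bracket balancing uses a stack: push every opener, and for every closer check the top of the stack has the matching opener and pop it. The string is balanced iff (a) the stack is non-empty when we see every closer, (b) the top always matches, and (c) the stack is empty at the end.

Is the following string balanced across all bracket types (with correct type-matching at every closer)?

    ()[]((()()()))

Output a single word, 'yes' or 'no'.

pos 0: push '('; stack = (
pos 1: ')' matches '('; pop; stack = (empty)
pos 2: push '['; stack = [
pos 3: ']' matches '['; pop; stack = (empty)
pos 4: push '('; stack = (
pos 5: push '('; stack = ((
pos 6: push '('; stack = (((
pos 7: ')' matches '('; pop; stack = ((
pos 8: push '('; stack = (((
pos 9: ')' matches '('; pop; stack = ((
pos 10: push '('; stack = (((
pos 11: ')' matches '('; pop; stack = ((
pos 12: ')' matches '('; pop; stack = (
pos 13: ')' matches '('; pop; stack = (empty)
end: stack empty → VALID
Verdict: properly nested → yes

Answer: yes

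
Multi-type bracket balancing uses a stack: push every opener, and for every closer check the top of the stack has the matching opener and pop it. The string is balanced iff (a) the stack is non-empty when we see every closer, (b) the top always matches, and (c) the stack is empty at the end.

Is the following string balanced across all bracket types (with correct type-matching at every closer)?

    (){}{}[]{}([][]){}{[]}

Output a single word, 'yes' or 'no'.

pos 0: push '('; stack = (
pos 1: ')' matches '('; pop; stack = (empty)
pos 2: push '{'; stack = {
pos 3: '}' matches '{'; pop; stack = (empty)
pos 4: push '{'; stack = {
pos 5: '}' matches '{'; pop; stack = (empty)
pos 6: push '['; stack = [
pos 7: ']' matches '['; pop; stack = (empty)
pos 8: push '{'; stack = {
pos 9: '}' matches '{'; pop; stack = (empty)
pos 10: push '('; stack = (
pos 11: push '['; stack = ([
pos 12: ']' matches '['; pop; stack = (
pos 13: push '['; stack = ([
pos 14: ']' matches '['; pop; stack = (
pos 15: ')' matches '('; pop; stack = (empty)
pos 16: push '{'; stack = {
pos 17: '}' matches '{'; pop; stack = (empty)
pos 18: push '{'; stack = {
pos 19: push '['; stack = {[
pos 20: ']' matches '['; pop; stack = {
pos 21: '}' matches '{'; pop; stack = (empty)
end: stack empty → VALID
Verdict: properly nested → yes

Answer: yes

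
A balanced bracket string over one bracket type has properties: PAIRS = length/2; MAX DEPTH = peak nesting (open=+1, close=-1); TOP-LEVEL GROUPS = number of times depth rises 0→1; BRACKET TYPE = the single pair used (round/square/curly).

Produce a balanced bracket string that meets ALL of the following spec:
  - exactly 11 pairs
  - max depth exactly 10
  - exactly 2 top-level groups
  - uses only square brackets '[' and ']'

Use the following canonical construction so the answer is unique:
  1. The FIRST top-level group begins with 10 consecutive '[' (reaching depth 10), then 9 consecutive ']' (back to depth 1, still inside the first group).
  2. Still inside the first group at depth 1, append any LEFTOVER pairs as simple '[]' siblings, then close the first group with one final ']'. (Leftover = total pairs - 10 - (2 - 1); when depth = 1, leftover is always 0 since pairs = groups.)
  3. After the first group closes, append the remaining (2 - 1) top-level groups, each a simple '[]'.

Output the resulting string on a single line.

Answer: [[[[[[[[[[]]]]]]]]]][]

Derivation:
Spec: pairs=11 depth=10 groups=2
Leftover pairs = 11 - 10 - (2-1) = 0
First group: deep chain of depth 10 + 0 sibling pairs
Remaining 1 groups: simple '[]' each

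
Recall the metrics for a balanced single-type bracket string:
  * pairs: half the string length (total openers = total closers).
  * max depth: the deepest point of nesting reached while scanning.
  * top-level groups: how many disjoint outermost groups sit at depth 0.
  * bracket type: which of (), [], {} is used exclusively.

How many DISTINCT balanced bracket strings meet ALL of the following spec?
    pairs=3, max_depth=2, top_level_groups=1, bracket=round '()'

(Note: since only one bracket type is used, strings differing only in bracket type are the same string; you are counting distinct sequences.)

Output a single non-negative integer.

Spec: pairs=3 depth=2 groups=1
Count(depth <= 2) = 1
Count(depth <= 1) = 0
Count(depth == 2) = 1 - 0 = 1

Answer: 1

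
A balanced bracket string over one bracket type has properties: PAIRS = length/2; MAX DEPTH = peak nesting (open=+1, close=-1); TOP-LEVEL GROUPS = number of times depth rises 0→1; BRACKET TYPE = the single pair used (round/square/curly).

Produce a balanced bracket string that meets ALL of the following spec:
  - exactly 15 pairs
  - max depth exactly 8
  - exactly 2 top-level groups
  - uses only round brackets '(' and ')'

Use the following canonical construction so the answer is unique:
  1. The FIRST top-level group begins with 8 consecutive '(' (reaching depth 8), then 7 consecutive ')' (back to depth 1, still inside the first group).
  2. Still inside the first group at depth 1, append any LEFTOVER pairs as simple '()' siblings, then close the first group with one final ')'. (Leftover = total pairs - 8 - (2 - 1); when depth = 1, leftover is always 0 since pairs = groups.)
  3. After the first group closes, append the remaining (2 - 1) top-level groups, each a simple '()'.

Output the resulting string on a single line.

Answer: (((((((()))))))()()()()()())()

Derivation:
Spec: pairs=15 depth=8 groups=2
Leftover pairs = 15 - 8 - (2-1) = 6
First group: deep chain of depth 8 + 6 sibling pairs
Remaining 1 groups: simple '()' each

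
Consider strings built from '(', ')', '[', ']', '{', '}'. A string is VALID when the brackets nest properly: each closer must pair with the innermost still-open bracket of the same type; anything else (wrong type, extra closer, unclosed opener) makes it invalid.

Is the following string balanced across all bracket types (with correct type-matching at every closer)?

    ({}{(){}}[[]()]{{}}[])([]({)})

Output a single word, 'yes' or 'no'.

Answer: no

Derivation:
pos 0: push '('; stack = (
pos 1: push '{'; stack = ({
pos 2: '}' matches '{'; pop; stack = (
pos 3: push '{'; stack = ({
pos 4: push '('; stack = ({(
pos 5: ')' matches '('; pop; stack = ({
pos 6: push '{'; stack = ({{
pos 7: '}' matches '{'; pop; stack = ({
pos 8: '}' matches '{'; pop; stack = (
pos 9: push '['; stack = ([
pos 10: push '['; stack = ([[
pos 11: ']' matches '['; pop; stack = ([
pos 12: push '('; stack = ([(
pos 13: ')' matches '('; pop; stack = ([
pos 14: ']' matches '['; pop; stack = (
pos 15: push '{'; stack = ({
pos 16: push '{'; stack = ({{
pos 17: '}' matches '{'; pop; stack = ({
pos 18: '}' matches '{'; pop; stack = (
pos 19: push '['; stack = ([
pos 20: ']' matches '['; pop; stack = (
pos 21: ')' matches '('; pop; stack = (empty)
pos 22: push '('; stack = (
pos 23: push '['; stack = ([
pos 24: ']' matches '['; pop; stack = (
pos 25: push '('; stack = ((
pos 26: push '{'; stack = (({
pos 27: saw closer ')' but top of stack is '{' (expected '}') → INVALID
Verdict: type mismatch at position 27: ')' closes '{' → no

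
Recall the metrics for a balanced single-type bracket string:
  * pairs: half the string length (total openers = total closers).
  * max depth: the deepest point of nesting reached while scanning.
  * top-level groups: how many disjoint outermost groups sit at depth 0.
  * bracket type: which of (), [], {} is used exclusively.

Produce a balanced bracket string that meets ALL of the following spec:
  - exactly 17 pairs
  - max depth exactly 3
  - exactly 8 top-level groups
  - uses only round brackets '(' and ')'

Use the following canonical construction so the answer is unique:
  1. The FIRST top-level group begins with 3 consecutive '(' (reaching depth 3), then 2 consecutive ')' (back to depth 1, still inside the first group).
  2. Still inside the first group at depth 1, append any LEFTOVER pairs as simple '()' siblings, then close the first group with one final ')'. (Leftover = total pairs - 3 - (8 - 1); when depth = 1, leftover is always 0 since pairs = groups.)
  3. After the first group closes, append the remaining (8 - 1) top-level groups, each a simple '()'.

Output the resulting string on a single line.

Answer: ((())()()()()()()())()()()()()()()

Derivation:
Spec: pairs=17 depth=3 groups=8
Leftover pairs = 17 - 3 - (8-1) = 7
First group: deep chain of depth 3 + 7 sibling pairs
Remaining 7 groups: simple '()' each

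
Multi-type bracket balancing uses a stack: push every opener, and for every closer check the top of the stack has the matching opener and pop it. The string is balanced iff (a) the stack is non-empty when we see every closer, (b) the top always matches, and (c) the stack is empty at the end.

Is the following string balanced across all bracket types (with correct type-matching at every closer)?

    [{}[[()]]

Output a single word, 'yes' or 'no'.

Answer: no

Derivation:
pos 0: push '['; stack = [
pos 1: push '{'; stack = [{
pos 2: '}' matches '{'; pop; stack = [
pos 3: push '['; stack = [[
pos 4: push '['; stack = [[[
pos 5: push '('; stack = [[[(
pos 6: ')' matches '('; pop; stack = [[[
pos 7: ']' matches '['; pop; stack = [[
pos 8: ']' matches '['; pop; stack = [
end: stack still non-empty ([) → INVALID
Verdict: unclosed openers at end: [ → no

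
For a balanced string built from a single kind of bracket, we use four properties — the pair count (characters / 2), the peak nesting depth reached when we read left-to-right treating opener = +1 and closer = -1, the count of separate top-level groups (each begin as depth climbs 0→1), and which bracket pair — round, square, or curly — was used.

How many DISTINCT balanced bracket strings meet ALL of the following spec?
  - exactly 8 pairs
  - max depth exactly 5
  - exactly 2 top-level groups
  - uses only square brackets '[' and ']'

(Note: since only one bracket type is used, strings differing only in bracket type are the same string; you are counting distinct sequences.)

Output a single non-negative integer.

Answer: 84

Derivation:
Spec: pairs=8 depth=5 groups=2
Count(depth <= 5) = 407
Count(depth <= 4) = 323
Count(depth == 5) = 407 - 323 = 84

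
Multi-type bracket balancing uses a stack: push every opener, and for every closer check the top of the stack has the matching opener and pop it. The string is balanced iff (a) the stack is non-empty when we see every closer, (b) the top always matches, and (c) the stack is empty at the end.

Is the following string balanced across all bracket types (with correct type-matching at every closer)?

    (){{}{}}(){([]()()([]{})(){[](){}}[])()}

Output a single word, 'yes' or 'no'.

Answer: yes

Derivation:
pos 0: push '('; stack = (
pos 1: ')' matches '('; pop; stack = (empty)
pos 2: push '{'; stack = {
pos 3: push '{'; stack = {{
pos 4: '}' matches '{'; pop; stack = {
pos 5: push '{'; stack = {{
pos 6: '}' matches '{'; pop; stack = {
pos 7: '}' matches '{'; pop; stack = (empty)
pos 8: push '('; stack = (
pos 9: ')' matches '('; pop; stack = (empty)
pos 10: push '{'; stack = {
pos 11: push '('; stack = {(
pos 12: push '['; stack = {([
pos 13: ']' matches '['; pop; stack = {(
pos 14: push '('; stack = {((
pos 15: ')' matches '('; pop; stack = {(
pos 16: push '('; stack = {((
pos 17: ')' matches '('; pop; stack = {(
pos 18: push '('; stack = {((
pos 19: push '['; stack = {(([
pos 20: ']' matches '['; pop; stack = {((
pos 21: push '{'; stack = {(({
pos 22: '}' matches '{'; pop; stack = {((
pos 23: ')' matches '('; pop; stack = {(
pos 24: push '('; stack = {((
pos 25: ')' matches '('; pop; stack = {(
pos 26: push '{'; stack = {({
pos 27: push '['; stack = {({[
pos 28: ']' matches '['; pop; stack = {({
pos 29: push '('; stack = {({(
pos 30: ')' matches '('; pop; stack = {({
pos 31: push '{'; stack = {({{
pos 32: '}' matches '{'; pop; stack = {({
pos 33: '}' matches '{'; pop; stack = {(
pos 34: push '['; stack = {([
pos 35: ']' matches '['; pop; stack = {(
pos 36: ')' matches '('; pop; stack = {
pos 37: push '('; stack = {(
pos 38: ')' matches '('; pop; stack = {
pos 39: '}' matches '{'; pop; stack = (empty)
end: stack empty → VALID
Verdict: properly nested → yes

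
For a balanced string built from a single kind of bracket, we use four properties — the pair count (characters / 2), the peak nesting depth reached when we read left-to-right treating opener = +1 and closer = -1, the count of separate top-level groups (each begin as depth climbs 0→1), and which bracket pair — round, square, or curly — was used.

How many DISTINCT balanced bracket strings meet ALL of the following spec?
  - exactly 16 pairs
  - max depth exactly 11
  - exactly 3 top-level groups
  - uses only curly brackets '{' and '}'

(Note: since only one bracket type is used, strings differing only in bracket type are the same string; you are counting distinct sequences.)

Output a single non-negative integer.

Spec: pairs=16 depth=11 groups=3
Count(depth <= 11) = 7019436
Count(depth <= 10) = 7012761
Count(depth == 11) = 7019436 - 7012761 = 6675

Answer: 6675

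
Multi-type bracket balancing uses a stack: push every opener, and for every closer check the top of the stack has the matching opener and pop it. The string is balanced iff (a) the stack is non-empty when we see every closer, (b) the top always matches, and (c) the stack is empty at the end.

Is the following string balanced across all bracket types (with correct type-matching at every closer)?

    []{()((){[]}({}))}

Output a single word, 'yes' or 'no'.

Answer: yes

Derivation:
pos 0: push '['; stack = [
pos 1: ']' matches '['; pop; stack = (empty)
pos 2: push '{'; stack = {
pos 3: push '('; stack = {(
pos 4: ')' matches '('; pop; stack = {
pos 5: push '('; stack = {(
pos 6: push '('; stack = {((
pos 7: ')' matches '('; pop; stack = {(
pos 8: push '{'; stack = {({
pos 9: push '['; stack = {({[
pos 10: ']' matches '['; pop; stack = {({
pos 11: '}' matches '{'; pop; stack = {(
pos 12: push '('; stack = {((
pos 13: push '{'; stack = {(({
pos 14: '}' matches '{'; pop; stack = {((
pos 15: ')' matches '('; pop; stack = {(
pos 16: ')' matches '('; pop; stack = {
pos 17: '}' matches '{'; pop; stack = (empty)
end: stack empty → VALID
Verdict: properly nested → yes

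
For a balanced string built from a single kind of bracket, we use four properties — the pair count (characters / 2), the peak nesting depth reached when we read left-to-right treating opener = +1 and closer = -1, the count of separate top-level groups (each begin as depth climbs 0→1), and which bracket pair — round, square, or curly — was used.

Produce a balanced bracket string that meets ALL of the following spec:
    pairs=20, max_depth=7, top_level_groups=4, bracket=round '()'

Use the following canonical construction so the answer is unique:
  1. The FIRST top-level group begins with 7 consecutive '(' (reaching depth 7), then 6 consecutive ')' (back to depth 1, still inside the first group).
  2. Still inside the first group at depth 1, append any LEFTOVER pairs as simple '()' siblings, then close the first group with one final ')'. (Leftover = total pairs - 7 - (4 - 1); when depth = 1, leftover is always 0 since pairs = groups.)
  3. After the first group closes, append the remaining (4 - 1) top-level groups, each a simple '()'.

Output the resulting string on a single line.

Spec: pairs=20 depth=7 groups=4
Leftover pairs = 20 - 7 - (4-1) = 10
First group: deep chain of depth 7 + 10 sibling pairs
Remaining 3 groups: simple '()' each

Answer: ((((((())))))()()()()()()()()()())()()()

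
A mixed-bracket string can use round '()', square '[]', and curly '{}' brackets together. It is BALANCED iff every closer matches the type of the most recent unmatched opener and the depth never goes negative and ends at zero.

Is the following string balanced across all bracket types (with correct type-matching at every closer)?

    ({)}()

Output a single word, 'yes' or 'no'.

pos 0: push '('; stack = (
pos 1: push '{'; stack = ({
pos 2: saw closer ')' but top of stack is '{' (expected '}') → INVALID
Verdict: type mismatch at position 2: ')' closes '{' → no

Answer: no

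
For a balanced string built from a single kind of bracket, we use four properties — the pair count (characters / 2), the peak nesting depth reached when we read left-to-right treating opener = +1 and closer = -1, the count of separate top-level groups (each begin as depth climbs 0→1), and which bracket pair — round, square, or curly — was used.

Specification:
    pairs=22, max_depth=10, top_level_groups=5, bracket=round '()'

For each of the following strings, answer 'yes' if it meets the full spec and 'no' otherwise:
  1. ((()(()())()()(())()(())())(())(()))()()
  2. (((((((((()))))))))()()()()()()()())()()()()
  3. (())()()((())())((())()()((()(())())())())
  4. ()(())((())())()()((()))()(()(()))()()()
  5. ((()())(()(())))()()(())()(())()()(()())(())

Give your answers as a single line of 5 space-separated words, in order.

Answer: no yes no no no

Derivation:
String 1 '((()(()())()()(())()(())())(())(()))()()': depth seq [1 2 3 2 3 4 3 4 3 2 3 2 3 2 3 4 3 2 3 2 3 4 3 2 3 2 1 2 3 2 1 2 3 2 1 0 1 0 1 0]
  -> pairs=20 depth=4 groups=3 -> no
String 2 '(((((((((()))))))))()()()()()()()())()()()()': depth seq [1 2 3 4 5 6 7 8 9 10 9 8 7 6 5 4 3 2 1 2 1 2 1 2 1 2 1 2 1 2 1 2 1 2 1 0 1 0 1 0 1 0 1 0]
  -> pairs=22 depth=10 groups=5 -> yes
String 3 '(())()()((())())((())()()((()(())())())())': depth seq [1 2 1 0 1 0 1 0 1 2 3 2 1 2 1 0 1 2 3 2 1 2 1 2 1 2 3 4 3 4 5 4 3 4 3 2 3 2 1 2 1 0]
  -> pairs=21 depth=5 groups=5 -> no
String 4 '()(())((())())()()((()))()(()(()))()()()': depth seq [1 0 1 2 1 0 1 2 3 2 1 2 1 0 1 0 1 0 1 2 3 2 1 0 1 0 1 2 1 2 3 2 1 0 1 0 1 0 1 0]
  -> pairs=20 depth=3 groups=11 -> no
String 5 '((()())(()(())))()()(())()(())()()(()())(())': depth seq [1 2 3 2 3 2 1 2 3 2 3 4 3 2 1 0 1 0 1 0 1 2 1 0 1 0 1 2 1 0 1 0 1 0 1 2 1 2 1 0 1 2 1 0]
  -> pairs=22 depth=4 groups=10 -> no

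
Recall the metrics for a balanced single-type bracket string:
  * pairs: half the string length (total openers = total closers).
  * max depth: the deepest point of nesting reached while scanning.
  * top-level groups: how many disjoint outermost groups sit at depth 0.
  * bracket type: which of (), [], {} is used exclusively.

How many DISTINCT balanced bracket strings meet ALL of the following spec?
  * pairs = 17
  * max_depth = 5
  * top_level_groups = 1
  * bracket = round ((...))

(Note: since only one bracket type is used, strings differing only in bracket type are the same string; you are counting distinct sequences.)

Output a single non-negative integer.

Answer: 5828185

Derivation:
Spec: pairs=17 depth=5 groups=1
Count(depth <= 5) = 7174454
Count(depth <= 4) = 1346269
Count(depth == 5) = 7174454 - 1346269 = 5828185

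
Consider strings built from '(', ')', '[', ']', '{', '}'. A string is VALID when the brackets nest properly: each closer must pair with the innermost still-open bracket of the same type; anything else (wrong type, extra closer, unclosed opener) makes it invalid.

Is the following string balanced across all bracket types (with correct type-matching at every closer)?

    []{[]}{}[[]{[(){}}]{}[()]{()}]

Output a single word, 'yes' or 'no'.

Answer: no

Derivation:
pos 0: push '['; stack = [
pos 1: ']' matches '['; pop; stack = (empty)
pos 2: push '{'; stack = {
pos 3: push '['; stack = {[
pos 4: ']' matches '['; pop; stack = {
pos 5: '}' matches '{'; pop; stack = (empty)
pos 6: push '{'; stack = {
pos 7: '}' matches '{'; pop; stack = (empty)
pos 8: push '['; stack = [
pos 9: push '['; stack = [[
pos 10: ']' matches '['; pop; stack = [
pos 11: push '{'; stack = [{
pos 12: push '['; stack = [{[
pos 13: push '('; stack = [{[(
pos 14: ')' matches '('; pop; stack = [{[
pos 15: push '{'; stack = [{[{
pos 16: '}' matches '{'; pop; stack = [{[
pos 17: saw closer '}' but top of stack is '[' (expected ']') → INVALID
Verdict: type mismatch at position 17: '}' closes '[' → no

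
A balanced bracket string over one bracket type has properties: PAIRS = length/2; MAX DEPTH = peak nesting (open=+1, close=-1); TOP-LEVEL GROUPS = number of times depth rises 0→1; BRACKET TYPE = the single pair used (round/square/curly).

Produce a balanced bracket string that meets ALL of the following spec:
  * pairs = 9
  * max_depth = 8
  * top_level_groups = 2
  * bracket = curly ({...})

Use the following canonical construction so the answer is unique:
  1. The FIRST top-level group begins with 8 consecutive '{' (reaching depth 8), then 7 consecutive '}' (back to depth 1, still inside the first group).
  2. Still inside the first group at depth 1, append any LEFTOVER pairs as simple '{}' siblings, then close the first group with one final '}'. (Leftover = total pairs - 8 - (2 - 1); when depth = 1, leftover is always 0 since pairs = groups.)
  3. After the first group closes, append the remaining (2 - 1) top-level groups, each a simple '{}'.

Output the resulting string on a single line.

Spec: pairs=9 depth=8 groups=2
Leftover pairs = 9 - 8 - (2-1) = 0
First group: deep chain of depth 8 + 0 sibling pairs
Remaining 1 groups: simple '{}' each

Answer: {{{{{{{{}}}}}}}}{}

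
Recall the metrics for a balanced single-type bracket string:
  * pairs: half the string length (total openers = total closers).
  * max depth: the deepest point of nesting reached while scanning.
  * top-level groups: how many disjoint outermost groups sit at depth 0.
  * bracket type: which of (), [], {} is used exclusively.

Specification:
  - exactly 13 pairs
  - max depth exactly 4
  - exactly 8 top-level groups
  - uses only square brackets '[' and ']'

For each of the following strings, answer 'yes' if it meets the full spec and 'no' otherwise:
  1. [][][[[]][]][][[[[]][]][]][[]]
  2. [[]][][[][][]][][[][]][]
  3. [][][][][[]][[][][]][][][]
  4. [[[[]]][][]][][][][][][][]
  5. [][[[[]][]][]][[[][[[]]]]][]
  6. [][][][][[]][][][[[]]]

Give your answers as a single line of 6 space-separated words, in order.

Answer: no no no yes no no

Derivation:
String 1 '[][][[[]][]][][[[[]][]][]][[]]': depth seq [1 0 1 0 1 2 3 2 1 2 1 0 1 0 1 2 3 4 3 2 3 2 1 2 1 0 1 2 1 0]
  -> pairs=15 depth=4 groups=6 -> no
String 2 '[[]][][[][][]][][[][]][]': depth seq [1 2 1 0 1 0 1 2 1 2 1 2 1 0 1 0 1 2 1 2 1 0 1 0]
  -> pairs=12 depth=2 groups=6 -> no
String 3 '[][][][][[]][[][][]][][][]': depth seq [1 0 1 0 1 0 1 0 1 2 1 0 1 2 1 2 1 2 1 0 1 0 1 0 1 0]
  -> pairs=13 depth=2 groups=9 -> no
String 4 '[[[[]]][][]][][][][][][][]': depth seq [1 2 3 4 3 2 1 2 1 2 1 0 1 0 1 0 1 0 1 0 1 0 1 0 1 0]
  -> pairs=13 depth=4 groups=8 -> yes
String 5 '[][[[[]][]][]][[[][[[]]]]][]': depth seq [1 0 1 2 3 4 3 2 3 2 1 2 1 0 1 2 3 2 3 4 5 4 3 2 1 0 1 0]
  -> pairs=14 depth=5 groups=4 -> no
String 6 '[][][][][[]][][][[[]]]': depth seq [1 0 1 0 1 0 1 0 1 2 1 0 1 0 1 0 1 2 3 2 1 0]
  -> pairs=11 depth=3 groups=8 -> no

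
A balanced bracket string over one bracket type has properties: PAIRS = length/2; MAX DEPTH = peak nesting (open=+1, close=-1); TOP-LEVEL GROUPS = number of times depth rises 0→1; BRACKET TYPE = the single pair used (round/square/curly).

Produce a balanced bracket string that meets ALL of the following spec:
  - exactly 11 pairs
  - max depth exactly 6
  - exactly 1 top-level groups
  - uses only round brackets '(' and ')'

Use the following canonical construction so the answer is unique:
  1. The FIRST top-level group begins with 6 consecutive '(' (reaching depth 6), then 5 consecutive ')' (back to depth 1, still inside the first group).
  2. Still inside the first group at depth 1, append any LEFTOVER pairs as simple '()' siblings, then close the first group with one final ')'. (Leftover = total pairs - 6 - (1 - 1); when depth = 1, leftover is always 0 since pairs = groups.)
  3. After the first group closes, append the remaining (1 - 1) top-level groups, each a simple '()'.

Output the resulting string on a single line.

Spec: pairs=11 depth=6 groups=1
Leftover pairs = 11 - 6 - (1-1) = 5
First group: deep chain of depth 6 + 5 sibling pairs
Remaining 0 groups: simple '()' each

Answer: (((((()))))()()()()())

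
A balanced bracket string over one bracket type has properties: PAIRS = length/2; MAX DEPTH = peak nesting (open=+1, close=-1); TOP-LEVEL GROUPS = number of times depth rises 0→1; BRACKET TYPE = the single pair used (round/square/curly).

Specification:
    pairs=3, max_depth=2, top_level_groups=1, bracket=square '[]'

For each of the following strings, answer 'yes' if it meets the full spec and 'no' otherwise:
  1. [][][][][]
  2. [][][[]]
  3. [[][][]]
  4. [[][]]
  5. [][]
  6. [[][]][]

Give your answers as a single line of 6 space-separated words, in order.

String 1 '[][][][][]': depth seq [1 0 1 0 1 0 1 0 1 0]
  -> pairs=5 depth=1 groups=5 -> no
String 2 '[][][[]]': depth seq [1 0 1 0 1 2 1 0]
  -> pairs=4 depth=2 groups=3 -> no
String 3 '[[][][]]': depth seq [1 2 1 2 1 2 1 0]
  -> pairs=4 depth=2 groups=1 -> no
String 4 '[[][]]': depth seq [1 2 1 2 1 0]
  -> pairs=3 depth=2 groups=1 -> yes
String 5 '[][]': depth seq [1 0 1 0]
  -> pairs=2 depth=1 groups=2 -> no
String 6 '[[][]][]': depth seq [1 2 1 2 1 0 1 0]
  -> pairs=4 depth=2 groups=2 -> no

Answer: no no no yes no no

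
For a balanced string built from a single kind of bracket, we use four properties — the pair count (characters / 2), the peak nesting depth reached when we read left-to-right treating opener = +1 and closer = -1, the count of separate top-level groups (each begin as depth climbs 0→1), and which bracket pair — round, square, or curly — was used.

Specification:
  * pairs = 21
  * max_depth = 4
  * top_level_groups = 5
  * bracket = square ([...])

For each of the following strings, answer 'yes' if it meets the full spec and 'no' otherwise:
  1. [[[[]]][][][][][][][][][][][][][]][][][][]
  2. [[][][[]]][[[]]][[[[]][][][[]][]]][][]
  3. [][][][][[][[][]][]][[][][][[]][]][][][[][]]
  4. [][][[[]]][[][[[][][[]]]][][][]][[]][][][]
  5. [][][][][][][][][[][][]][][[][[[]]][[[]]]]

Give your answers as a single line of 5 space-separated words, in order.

String 1 '[[[[]]][][][][][][][][][][][][][]][][][][]': depth seq [1 2 3 4 3 2 1 2 1 2 1 2 1 2 1 2 1 2 1 2 1 2 1 2 1 2 1 2 1 2 1 2 1 0 1 0 1 0 1 0 1 0]
  -> pairs=21 depth=4 groups=5 -> yes
String 2 '[[][][[]]][[[]]][[[[]][][][[]][]]][][]': depth seq [1 2 1 2 1 2 3 2 1 0 1 2 3 2 1 0 1 2 3 4 3 2 3 2 3 2 3 4 3 2 3 2 1 0 1 0 1 0]
  -> pairs=19 depth=4 groups=5 -> no
String 3 '[][][][][[][[][]][]][[][][][[]][]][][][[][]]': depth seq [1 0 1 0 1 0 1 0 1 2 1 2 3 2 3 2 1 2 1 0 1 2 1 2 1 2 1 2 3 2 1 2 1 0 1 0 1 0 1 2 1 2 1 0]
  -> pairs=22 depth=3 groups=9 -> no
String 4 '[][][[[]]][[][[[][][[]]]][][][]][[]][][][]': depth seq [1 0 1 0 1 2 3 2 1 0 1 2 1 2 3 4 3 4 3 4 5 4 3 2 1 2 1 2 1 2 1 0 1 2 1 0 1 0 1 0 1 0]
  -> pairs=21 depth=5 groups=8 -> no
String 5 '[][][][][][][][][[][][]][][[][[[]]][[[]]]]': depth seq [1 0 1 0 1 0 1 0 1 0 1 0 1 0 1 0 1 2 1 2 1 2 1 0 1 0 1 2 1 2 3 4 3 2 1 2 3 4 3 2 1 0]
  -> pairs=21 depth=4 groups=11 -> no

Answer: yes no no no no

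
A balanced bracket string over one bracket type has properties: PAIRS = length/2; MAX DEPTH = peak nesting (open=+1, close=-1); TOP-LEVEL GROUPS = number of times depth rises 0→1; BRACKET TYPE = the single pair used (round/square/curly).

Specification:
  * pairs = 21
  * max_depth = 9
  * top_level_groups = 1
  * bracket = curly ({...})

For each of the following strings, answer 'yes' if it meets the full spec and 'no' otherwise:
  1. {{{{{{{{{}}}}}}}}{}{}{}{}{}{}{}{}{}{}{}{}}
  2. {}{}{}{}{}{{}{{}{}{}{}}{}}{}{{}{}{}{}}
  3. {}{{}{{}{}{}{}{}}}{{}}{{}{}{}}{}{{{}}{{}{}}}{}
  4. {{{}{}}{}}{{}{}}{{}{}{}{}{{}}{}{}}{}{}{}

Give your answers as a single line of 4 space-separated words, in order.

Answer: yes no no no

Derivation:
String 1 '{{{{{{{{{}}}}}}}}{}{}{}{}{}{}{}{}{}{}{}{}}': depth seq [1 2 3 4 5 6 7 8 9 8 7 6 5 4 3 2 1 2 1 2 1 2 1 2 1 2 1 2 1 2 1 2 1 2 1 2 1 2 1 2 1 0]
  -> pairs=21 depth=9 groups=1 -> yes
String 2 '{}{}{}{}{}{{}{{}{}{}{}}{}}{}{{}{}{}{}}': depth seq [1 0 1 0 1 0 1 0 1 0 1 2 1 2 3 2 3 2 3 2 3 2 1 2 1 0 1 0 1 2 1 2 1 2 1 2 1 0]
  -> pairs=19 depth=3 groups=8 -> no
String 3 '{}{{}{{}{}{}{}{}}}{{}}{{}{}{}}{}{{{}}{{}{}}}{}': depth seq [1 0 1 2 1 2 3 2 3 2 3 2 3 2 3 2 1 0 1 2 1 0 1 2 1 2 1 2 1 0 1 0 1 2 3 2 1 2 3 2 3 2 1 0 1 0]
  -> pairs=23 depth=3 groups=7 -> no
String 4 '{{{}{}}{}}{{}{}}{{}{}{}{}{{}}{}{}}{}{}{}': depth seq [1 2 3 2 3 2 1 2 1 0 1 2 1 2 1 0 1 2 1 2 1 2 1 2 1 2 3 2 1 2 1 2 1 0 1 0 1 0 1 0]
  -> pairs=20 depth=3 groups=6 -> no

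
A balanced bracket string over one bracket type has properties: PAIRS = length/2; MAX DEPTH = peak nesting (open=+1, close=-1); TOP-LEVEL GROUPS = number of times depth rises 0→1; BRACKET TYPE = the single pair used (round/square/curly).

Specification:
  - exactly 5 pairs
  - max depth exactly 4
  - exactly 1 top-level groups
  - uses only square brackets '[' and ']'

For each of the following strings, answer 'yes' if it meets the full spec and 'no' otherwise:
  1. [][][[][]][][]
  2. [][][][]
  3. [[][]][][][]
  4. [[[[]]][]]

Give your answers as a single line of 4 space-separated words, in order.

Answer: no no no yes

Derivation:
String 1 '[][][[][]][][]': depth seq [1 0 1 0 1 2 1 2 1 0 1 0 1 0]
  -> pairs=7 depth=2 groups=5 -> no
String 2 '[][][][]': depth seq [1 0 1 0 1 0 1 0]
  -> pairs=4 depth=1 groups=4 -> no
String 3 '[[][]][][][]': depth seq [1 2 1 2 1 0 1 0 1 0 1 0]
  -> pairs=6 depth=2 groups=4 -> no
String 4 '[[[[]]][]]': depth seq [1 2 3 4 3 2 1 2 1 0]
  -> pairs=5 depth=4 groups=1 -> yes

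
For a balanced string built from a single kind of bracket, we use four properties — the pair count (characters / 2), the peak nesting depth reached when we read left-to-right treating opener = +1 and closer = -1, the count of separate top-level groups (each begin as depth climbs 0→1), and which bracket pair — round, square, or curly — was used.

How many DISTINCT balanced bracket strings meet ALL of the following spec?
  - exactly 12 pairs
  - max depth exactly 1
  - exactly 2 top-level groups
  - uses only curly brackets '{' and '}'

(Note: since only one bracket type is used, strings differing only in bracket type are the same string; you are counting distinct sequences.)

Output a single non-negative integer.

Spec: pairs=12 depth=1 groups=2
Count(depth <= 1) = 0
Count(depth <= 0) = 0
Count(depth == 1) = 0 - 0 = 0

Answer: 0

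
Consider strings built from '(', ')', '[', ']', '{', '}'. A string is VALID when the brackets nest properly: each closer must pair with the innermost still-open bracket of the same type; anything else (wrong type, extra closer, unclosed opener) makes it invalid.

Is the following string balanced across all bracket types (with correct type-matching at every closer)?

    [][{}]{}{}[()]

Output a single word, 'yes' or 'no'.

Answer: yes

Derivation:
pos 0: push '['; stack = [
pos 1: ']' matches '['; pop; stack = (empty)
pos 2: push '['; stack = [
pos 3: push '{'; stack = [{
pos 4: '}' matches '{'; pop; stack = [
pos 5: ']' matches '['; pop; stack = (empty)
pos 6: push '{'; stack = {
pos 7: '}' matches '{'; pop; stack = (empty)
pos 8: push '{'; stack = {
pos 9: '}' matches '{'; pop; stack = (empty)
pos 10: push '['; stack = [
pos 11: push '('; stack = [(
pos 12: ')' matches '('; pop; stack = [
pos 13: ']' matches '['; pop; stack = (empty)
end: stack empty → VALID
Verdict: properly nested → yes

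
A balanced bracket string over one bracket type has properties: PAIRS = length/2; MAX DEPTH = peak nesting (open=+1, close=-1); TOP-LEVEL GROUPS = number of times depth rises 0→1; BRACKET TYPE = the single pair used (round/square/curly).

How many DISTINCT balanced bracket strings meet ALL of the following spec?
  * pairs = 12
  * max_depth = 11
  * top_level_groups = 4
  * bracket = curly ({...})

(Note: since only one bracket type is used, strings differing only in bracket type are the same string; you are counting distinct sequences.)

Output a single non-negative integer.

Spec: pairs=12 depth=11 groups=4
Count(depth <= 11) = 25194
Count(depth <= 10) = 25194
Count(depth == 11) = 25194 - 25194 = 0

Answer: 0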